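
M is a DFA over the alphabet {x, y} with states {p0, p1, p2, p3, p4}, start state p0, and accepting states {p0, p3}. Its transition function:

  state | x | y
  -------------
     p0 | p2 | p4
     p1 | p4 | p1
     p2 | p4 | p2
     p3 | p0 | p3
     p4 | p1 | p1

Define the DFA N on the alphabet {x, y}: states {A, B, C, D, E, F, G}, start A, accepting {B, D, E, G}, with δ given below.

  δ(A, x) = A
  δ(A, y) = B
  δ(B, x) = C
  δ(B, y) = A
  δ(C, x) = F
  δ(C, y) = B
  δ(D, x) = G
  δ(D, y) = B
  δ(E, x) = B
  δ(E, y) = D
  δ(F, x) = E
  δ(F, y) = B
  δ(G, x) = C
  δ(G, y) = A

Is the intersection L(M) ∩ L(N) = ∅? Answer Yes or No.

Exploring the product automaton M × N from the start pair (p0, A), following both machines on each input symbol, reaches 15 state pairs: (p0, A), (p2, A), (p4, B), (p4, A), (p2, B), (p1, C), (p1, A), (p1, B), (p4, C), (p4, F), (p1, F), (p1, E), (p4, E), (p1, D), (p4, G).
M accepts in {p0, p3} and N accepts in {B, D, E, G}; no reachable pair has both components accepting, so no string drives both machines to acceptance simultaneously and L(M) ∩ L(N) = ∅.
So no string is accepted by both, and the intersection is empty.

Yes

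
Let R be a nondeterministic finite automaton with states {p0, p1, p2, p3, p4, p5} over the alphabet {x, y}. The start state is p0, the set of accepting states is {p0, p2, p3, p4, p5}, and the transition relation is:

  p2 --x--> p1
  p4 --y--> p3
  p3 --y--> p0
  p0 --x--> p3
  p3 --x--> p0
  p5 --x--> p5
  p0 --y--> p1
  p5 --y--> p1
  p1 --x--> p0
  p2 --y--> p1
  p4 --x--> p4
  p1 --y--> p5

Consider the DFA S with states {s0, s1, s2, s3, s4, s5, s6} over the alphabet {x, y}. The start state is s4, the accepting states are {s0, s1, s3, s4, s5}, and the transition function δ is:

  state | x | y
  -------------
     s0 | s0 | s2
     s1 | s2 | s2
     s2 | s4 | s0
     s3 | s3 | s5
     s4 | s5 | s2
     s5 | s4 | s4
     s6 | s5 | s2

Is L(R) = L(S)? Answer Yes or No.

Yes

Exploring the product automaton R × S from the start pair (p0, s4), following both machines on each input symbol, reaches 4 state pairs: (p0, s4), (p3, s5), (p1, s2), (p5, s0).
R accepts in {p0, p2, p3, p4, p5} and S accepts in {s0, s1, s3, s4, s5}. In every reachable pair the two components are either both accepting — (p0, s4), (p3, s5), (p5, s0) — or both non-accepting, so no string is accepted by exactly one of the machines: L(R) \ L(S) and L(S) \ L(R) are both empty.
Hence every string is accepted by R iff it is accepted by S, and the two languages coincide.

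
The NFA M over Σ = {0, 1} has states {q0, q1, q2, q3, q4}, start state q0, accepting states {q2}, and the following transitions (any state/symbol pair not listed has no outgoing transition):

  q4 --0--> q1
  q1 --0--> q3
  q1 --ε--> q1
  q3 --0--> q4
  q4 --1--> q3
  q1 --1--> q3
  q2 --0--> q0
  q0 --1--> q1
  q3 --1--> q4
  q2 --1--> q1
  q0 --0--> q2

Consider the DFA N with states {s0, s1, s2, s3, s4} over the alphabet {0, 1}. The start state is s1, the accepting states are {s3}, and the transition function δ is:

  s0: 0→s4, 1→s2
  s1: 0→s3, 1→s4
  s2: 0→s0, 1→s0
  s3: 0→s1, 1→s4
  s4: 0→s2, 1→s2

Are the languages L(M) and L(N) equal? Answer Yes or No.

Exploring the product automaton M × N from the start pair (q0, s1), following both machines on each input symbol, reaches 5 state pairs: (q0, s1), (q2, s3), (q1, s4), (q3, s2), (q4, s0).
M accepts in {q2} and N accepts in {s3}. In every reachable pair the two components are either both accepting — (q2, s3) — or both non-accepting, so no string is accepted by exactly one of the machines: L(M) \ L(N) and L(N) \ L(M) are both empty.
Hence every string is accepted by M iff it is accepted by N, and the two languages coincide.

Yes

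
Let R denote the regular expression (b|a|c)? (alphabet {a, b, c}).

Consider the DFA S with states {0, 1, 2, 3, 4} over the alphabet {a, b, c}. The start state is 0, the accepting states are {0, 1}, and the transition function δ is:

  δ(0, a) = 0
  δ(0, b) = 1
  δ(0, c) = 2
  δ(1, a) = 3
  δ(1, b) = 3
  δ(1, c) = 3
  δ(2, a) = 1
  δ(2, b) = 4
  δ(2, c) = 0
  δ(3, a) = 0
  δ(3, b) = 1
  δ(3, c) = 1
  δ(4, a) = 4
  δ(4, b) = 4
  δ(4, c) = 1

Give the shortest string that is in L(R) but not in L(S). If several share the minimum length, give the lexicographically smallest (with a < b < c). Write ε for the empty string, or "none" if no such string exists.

c

The string c is accepted by R but not by S.
No shorter string lies in the difference, and c is the lexicographically first length-1 string in L(R) \ L(S).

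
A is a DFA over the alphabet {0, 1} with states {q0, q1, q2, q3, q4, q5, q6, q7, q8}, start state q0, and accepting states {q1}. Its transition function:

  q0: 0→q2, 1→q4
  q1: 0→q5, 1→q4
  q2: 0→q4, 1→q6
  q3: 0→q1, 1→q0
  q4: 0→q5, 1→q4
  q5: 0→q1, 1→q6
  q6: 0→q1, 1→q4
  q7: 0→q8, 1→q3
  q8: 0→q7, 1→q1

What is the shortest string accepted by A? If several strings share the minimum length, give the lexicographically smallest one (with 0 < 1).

010

A breadth-first search from q0 reaches an accepting state first via the path q0 → q2 → q6 → q1 on input 010.
No string of length < 3 is accepted (BFS exhausts all shorter strings without reaching an accepting state), and 010 is the lexicographically least accepting string of length 3.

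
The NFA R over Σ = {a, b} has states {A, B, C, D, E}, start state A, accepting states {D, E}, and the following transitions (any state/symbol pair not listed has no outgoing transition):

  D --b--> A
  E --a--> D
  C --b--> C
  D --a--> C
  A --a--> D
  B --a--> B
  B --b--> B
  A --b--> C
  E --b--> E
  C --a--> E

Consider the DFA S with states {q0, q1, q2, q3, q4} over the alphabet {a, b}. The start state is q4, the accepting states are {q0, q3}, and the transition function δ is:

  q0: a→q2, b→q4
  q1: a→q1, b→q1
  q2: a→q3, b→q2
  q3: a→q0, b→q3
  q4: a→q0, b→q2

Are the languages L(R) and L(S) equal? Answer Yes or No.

Yes

Exploring the product automaton R × S from the start pair (A, q4), following both machines on each input symbol, reaches 4 state pairs: (A, q4), (D, q0), (C, q2), (E, q3).
R accepts in {D, E} and S accepts in {q0, q3}. In every reachable pair the two components are either both accepting — (D, q0), (E, q3) — or both non-accepting, so no string is accepted by exactly one of the machines: L(R) \ L(S) and L(S) \ L(R) are both empty.
Hence every string is accepted by R iff it is accepted by S, and the two languages coincide.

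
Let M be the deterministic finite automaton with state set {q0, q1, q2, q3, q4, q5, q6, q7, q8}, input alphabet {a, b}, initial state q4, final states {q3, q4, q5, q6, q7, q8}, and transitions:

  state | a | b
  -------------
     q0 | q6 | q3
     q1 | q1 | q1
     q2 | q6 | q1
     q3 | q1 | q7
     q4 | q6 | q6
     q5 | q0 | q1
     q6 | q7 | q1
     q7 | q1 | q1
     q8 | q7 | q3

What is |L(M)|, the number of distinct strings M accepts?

5

The useful subgraph on states {q4, q6, q7} is acyclic, so L(M) is finite; the longest accepting path visits 3 useful states, giving maximum string length 2.
Counting accepting paths from q4 by length: 1 of length 0, 2 of length 1, 2 of length 2. Total 5.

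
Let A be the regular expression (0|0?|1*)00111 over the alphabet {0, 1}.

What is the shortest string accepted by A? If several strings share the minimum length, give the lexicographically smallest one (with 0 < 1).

00111

By inspection of the expression, no string of length less than 5 matches, and 00111 is the lexicographically first match of length 5.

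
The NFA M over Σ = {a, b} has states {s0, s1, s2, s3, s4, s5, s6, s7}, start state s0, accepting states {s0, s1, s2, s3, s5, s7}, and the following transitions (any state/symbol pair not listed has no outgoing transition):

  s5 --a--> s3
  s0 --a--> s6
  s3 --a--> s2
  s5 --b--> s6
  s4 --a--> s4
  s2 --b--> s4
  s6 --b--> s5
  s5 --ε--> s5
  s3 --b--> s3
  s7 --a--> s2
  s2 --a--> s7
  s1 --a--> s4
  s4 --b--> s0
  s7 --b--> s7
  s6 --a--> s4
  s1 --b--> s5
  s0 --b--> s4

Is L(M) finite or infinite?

State s0 is reachable from the start and can reach an accepting state, and it lies on the cycle s0 → s4 → s0.
Traversing that cycle any number of times yields accepted strings of unbounded length, so the language is infinite.

infinite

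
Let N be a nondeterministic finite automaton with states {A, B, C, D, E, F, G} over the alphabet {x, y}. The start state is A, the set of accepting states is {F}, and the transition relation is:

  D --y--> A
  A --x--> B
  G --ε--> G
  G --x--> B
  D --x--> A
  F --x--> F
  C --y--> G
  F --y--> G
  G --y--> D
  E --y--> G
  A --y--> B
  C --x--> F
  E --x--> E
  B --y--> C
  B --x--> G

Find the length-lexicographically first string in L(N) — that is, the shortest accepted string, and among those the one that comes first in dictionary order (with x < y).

xyx

A breadth-first search from A reaches an accepting state first via the path A → B → C → F on input xyx.
No string of length < 3 is accepted (BFS exhausts all shorter strings without reaching an accepting state), and xyx is the lexicographically least accepting string of length 3.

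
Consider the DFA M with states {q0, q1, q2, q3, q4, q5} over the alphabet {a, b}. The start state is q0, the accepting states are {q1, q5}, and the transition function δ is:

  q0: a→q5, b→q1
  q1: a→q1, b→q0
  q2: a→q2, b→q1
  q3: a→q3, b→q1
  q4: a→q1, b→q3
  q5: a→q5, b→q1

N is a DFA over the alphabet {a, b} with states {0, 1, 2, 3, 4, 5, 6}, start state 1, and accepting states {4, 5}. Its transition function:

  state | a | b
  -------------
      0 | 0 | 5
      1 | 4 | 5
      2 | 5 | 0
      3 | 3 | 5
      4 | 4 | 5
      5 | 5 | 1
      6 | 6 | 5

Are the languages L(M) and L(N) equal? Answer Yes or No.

Yes

Exploring the product automaton M × N from the start pair (q0, 1), following both machines on each input symbol, reaches 3 state pairs: (q0, 1), (q5, 4), (q1, 5).
M accepts in {q1, q5} and N accepts in {4, 5}. In every reachable pair the two components are either both accepting — (q5, 4), (q1, 5) — or both non-accepting, so no string is accepted by exactly one of the machines: L(M) \ L(N) and L(N) \ L(M) are both empty.
Hence every string is accepted by M iff it is accepted by N, and the two languages coincide.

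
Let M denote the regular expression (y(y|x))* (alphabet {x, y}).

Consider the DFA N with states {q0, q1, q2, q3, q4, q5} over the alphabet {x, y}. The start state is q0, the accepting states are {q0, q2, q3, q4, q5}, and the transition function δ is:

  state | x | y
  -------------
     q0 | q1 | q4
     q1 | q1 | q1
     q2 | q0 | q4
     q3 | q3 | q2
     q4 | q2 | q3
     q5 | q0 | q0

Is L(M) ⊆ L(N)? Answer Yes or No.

Yes

Converting the expression M to a DFA (subset construction, then merging equivalent states) gives the minimal DFA with states {m0, m1, m2}, start state m0, accepting states {m0} and transitions m0: x→m1, y→m2; m1: x→m1, y→m1; m2: x→m0, y→m0.
Exploring the product automaton M × N from the start pair (m0, q0), following both machines on each input symbol, reaches 12 state pairs: (m0, q0), (m1, q1), (m2, q4), (m0, q2), (m0, q3), (m1, q0), (m1, q3), (m2, q2), (m1, q4), (m1, q2), (m0, q4), (m2, q3).
M accepts in {m0} and N accepts in {q0, q2, q3, q4, q5}. The reachable pairs whose M-component is accepting are (m0, q0), (m0, q2), (m0, q3), (m0, q4); in each of them the N-component is accepting too, so the product for L(M) \ L(N) (M-component accepting, N-component rejecting) has no reachable accepting pair and the difference is empty.
Hence every string in L(M) is also in L(N).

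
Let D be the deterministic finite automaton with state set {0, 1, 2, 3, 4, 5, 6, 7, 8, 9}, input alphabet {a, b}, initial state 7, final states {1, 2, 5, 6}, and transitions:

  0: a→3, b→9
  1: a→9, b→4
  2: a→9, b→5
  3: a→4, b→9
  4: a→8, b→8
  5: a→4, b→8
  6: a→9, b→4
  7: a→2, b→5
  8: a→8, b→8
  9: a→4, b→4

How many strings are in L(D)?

The useful subgraph on states {2, 5, 7} is acyclic, so L(D) is finite; the longest accepting path visits 3 useful states, giving maximum string length 2.
Counting accepting paths from 7 by length: 2 of length 1, 1 of length 2. Total 3.

3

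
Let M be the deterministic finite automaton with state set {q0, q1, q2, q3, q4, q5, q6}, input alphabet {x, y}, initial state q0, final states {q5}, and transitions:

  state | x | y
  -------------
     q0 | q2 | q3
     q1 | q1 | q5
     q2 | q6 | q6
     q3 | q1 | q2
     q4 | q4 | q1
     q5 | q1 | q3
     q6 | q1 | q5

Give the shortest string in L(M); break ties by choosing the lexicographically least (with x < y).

A breadth-first search from q0 reaches an accepting state first via the path q0 → q2 → q6 → q5 on input xxy.
No string of length < 3 is accepted (BFS exhausts all shorter strings without reaching an accepting state), and xxy is the lexicographically least accepting string of length 3.

xxy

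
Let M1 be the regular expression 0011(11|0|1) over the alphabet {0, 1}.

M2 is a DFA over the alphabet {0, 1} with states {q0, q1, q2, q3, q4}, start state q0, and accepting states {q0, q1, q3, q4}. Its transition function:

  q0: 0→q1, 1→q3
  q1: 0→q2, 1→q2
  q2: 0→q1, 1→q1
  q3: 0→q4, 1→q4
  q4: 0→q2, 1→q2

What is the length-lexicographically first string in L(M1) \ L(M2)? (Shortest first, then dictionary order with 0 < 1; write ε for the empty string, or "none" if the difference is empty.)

001111

The string 001111 is accepted by M1 but not by M2.
No shorter string lies in the difference, and 001111 is the lexicographically first length-6 string in L(M1) \ L(M2).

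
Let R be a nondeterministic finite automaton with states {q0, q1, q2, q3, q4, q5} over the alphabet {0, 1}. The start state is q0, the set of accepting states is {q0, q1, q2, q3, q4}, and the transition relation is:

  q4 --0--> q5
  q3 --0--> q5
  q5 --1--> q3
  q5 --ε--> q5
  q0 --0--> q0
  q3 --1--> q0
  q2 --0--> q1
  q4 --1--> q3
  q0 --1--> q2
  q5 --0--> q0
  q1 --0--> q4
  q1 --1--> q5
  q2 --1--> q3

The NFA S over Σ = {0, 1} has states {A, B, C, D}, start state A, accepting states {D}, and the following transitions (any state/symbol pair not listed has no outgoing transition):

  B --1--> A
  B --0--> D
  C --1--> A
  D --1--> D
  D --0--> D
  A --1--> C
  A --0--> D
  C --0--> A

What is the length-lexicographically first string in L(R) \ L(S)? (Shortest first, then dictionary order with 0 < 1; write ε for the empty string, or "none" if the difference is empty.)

ε

The empty string ε is accepted by R but not by S.
Since ε is the unique shortest string, it is the required witness.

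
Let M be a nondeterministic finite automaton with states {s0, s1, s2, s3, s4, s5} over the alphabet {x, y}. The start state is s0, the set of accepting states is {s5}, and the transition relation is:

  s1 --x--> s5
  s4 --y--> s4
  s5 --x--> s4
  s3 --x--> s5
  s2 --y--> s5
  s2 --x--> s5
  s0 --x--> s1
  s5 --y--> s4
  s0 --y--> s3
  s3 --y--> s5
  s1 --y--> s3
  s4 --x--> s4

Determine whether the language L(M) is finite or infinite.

finite

The useful states (reachable from s0 and able to reach an accepting state) are {s0, s1, s3, s5}.
Restricted to these states the transition graph has no cycle, so every accepting path has bounded length and L is finite.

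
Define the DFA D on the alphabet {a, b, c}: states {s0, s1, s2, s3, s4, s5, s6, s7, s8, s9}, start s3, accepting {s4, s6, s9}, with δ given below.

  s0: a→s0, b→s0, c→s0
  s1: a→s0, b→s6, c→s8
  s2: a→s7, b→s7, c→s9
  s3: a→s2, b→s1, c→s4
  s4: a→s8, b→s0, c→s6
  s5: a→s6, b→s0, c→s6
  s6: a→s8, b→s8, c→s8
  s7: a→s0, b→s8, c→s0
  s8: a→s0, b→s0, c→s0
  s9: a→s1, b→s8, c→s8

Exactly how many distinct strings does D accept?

5

The useful subgraph on states {s1, s2, s3, s4, s6, s9} is acyclic, so L(D) is finite; the longest accepting path visits 5 useful states, giving maximum string length 4.
Counting accepting paths from s3 by length: 1 of length 1, 3 of length 2, 1 of length 4. Total 5.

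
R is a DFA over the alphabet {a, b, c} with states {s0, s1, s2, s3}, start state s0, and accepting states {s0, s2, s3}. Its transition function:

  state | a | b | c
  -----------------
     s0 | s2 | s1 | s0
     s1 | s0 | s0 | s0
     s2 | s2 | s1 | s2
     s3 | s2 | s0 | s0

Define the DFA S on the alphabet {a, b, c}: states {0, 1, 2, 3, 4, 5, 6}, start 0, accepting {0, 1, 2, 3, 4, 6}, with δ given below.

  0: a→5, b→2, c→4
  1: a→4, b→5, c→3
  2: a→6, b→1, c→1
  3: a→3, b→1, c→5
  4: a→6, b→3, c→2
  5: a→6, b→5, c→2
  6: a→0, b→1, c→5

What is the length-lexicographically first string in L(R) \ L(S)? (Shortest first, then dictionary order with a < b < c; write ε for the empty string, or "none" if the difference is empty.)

The string a is accepted by R but not by S.
No shorter string lies in the difference, and a is the lexicographically first length-1 string in L(R) \ L(S).

a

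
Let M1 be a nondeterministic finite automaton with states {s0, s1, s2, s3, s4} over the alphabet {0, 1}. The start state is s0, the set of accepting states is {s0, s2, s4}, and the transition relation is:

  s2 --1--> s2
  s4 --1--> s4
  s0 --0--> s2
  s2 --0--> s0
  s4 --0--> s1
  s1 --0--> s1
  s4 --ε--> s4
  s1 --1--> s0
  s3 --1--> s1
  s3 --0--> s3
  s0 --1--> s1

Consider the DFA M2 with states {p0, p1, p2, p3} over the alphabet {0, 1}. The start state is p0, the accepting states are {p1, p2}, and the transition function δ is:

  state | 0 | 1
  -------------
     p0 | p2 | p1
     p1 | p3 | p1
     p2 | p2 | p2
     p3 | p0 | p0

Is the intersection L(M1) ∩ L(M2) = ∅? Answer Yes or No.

The string 0 is accepted by both M1 and M2.
Hence L(M1) ∩ L(M2) ≠ ∅.

No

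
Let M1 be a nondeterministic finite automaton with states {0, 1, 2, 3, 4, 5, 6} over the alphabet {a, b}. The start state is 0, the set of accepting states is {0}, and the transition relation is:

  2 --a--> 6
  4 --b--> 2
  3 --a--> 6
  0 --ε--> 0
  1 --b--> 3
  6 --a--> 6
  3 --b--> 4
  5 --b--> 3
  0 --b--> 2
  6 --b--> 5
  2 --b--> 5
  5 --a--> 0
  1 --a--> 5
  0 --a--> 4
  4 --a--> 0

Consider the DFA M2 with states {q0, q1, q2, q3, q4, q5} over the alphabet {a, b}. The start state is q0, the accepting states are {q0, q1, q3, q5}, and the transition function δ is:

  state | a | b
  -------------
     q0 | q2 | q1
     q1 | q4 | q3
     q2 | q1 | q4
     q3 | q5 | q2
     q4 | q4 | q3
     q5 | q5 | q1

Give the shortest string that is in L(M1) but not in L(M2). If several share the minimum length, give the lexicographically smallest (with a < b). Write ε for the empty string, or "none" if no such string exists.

The string aaaa is accepted by M1 but not by M2.
No shorter string lies in the difference, and aaaa is the lexicographically first length-4 string in L(M1) \ L(M2).

aaaa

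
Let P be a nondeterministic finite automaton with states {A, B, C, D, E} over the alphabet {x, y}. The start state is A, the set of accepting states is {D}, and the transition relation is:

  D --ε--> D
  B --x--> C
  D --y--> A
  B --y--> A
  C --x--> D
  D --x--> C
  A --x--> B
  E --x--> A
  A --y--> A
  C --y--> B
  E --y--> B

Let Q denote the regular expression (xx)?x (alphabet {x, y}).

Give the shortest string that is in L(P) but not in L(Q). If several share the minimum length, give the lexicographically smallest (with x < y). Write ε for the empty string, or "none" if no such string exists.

yxxx

The string yxxx is accepted by P but not by Q.
No shorter string lies in the difference, and yxxx is the lexicographically first length-4 string in L(P) \ L(Q).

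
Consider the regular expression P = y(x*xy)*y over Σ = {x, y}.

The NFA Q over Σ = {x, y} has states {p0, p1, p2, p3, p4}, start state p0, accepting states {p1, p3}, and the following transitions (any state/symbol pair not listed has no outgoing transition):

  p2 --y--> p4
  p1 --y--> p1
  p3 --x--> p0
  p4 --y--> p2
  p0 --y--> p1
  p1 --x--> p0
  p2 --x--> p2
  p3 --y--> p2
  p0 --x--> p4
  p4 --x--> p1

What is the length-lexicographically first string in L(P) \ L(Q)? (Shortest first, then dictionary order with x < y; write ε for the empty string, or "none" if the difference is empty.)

The string yxxyy is accepted by P but not by Q.
No shorter string lies in the difference, and yxxyy is the lexicographically first length-5 string in L(P) \ L(Q).

yxxyy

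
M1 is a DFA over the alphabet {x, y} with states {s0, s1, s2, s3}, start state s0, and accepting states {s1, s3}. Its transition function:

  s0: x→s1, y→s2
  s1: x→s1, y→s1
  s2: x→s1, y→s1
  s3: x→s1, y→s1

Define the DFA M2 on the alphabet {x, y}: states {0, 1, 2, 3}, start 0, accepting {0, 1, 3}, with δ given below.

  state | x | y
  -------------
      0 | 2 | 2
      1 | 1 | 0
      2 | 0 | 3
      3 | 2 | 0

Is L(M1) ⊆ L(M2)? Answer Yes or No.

The string x is in L(M1) but not in L(M2).
So L(M1) ⊄ L(M2).

No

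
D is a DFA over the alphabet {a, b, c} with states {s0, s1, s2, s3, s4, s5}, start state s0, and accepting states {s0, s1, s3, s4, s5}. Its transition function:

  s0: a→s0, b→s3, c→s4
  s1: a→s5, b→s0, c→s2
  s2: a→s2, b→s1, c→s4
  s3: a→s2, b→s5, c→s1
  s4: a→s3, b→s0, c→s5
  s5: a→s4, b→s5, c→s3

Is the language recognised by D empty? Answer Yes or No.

The empty string ε is accepted: the run s0 ends in the accepting state s0.
Since at least one string is accepted, L(D) is not empty.

No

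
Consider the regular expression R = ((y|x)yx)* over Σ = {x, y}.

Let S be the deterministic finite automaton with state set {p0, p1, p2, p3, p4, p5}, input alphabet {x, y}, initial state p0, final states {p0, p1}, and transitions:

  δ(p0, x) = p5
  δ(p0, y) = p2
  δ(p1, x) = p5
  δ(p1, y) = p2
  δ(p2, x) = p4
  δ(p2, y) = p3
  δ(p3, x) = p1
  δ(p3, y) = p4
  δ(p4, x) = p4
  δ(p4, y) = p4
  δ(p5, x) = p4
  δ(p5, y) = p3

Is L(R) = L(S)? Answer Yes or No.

Converting the expression R to a DFA (subset construction, then merging equivalent states) gives the minimal DFA with states {r0, r1, r2, r3}, start state r0, accepting states {r0} and transitions r0: x→r1, y→r1; r1: x→r2, y→r3; r2: x→r2, y→r2; r3: x→r0, y→r2.
Exploring the product automaton R × S from the start pair (r0, p0), following both machines on each input symbol, reaches 6 state pairs: (r0, p0), (r1, p5), (r1, p2), (r2, p4), (r3, p3), (r0, p1).
R accepts in {r0} and S accepts in {p0, p1}. In every reachable pair the two components are either both accepting — (r0, p0), (r0, p1) — or both non-accepting, so no string is accepted by exactly one of the machines: L(R) \ L(S) and L(S) \ L(R) are both empty.
Hence every string is accepted by R iff it is accepted by S, and the two languages coincide.

Yes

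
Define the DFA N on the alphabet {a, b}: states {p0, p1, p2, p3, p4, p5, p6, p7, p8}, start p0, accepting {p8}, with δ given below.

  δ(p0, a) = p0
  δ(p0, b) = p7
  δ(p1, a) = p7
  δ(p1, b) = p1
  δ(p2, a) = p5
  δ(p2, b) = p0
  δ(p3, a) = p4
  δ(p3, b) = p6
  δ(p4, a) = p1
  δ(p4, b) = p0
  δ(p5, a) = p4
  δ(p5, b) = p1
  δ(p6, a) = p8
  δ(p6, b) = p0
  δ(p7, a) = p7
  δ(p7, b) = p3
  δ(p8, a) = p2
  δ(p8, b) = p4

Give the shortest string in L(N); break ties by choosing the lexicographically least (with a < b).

bbba

A breadth-first search from p0 reaches an accepting state first via the path p0 → p7 → p3 → p6 → p8 on input bbba.
No string of length < 4 is accepted (BFS exhausts all shorter strings without reaching an accepting state), and bbba is the lexicographically least accepting string of length 4.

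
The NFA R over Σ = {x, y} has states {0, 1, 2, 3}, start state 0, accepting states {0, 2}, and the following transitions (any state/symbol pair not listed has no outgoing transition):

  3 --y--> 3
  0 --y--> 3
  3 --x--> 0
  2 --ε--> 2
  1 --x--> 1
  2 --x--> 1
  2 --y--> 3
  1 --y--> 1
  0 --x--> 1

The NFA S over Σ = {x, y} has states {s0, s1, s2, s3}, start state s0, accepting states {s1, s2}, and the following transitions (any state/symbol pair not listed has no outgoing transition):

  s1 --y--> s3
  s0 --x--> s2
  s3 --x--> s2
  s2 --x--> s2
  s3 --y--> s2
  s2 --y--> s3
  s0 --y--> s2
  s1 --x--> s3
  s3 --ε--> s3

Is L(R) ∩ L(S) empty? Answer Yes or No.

The string yx is accepted by both R and S.
Hence L(R) ∩ L(S) ≠ ∅.

No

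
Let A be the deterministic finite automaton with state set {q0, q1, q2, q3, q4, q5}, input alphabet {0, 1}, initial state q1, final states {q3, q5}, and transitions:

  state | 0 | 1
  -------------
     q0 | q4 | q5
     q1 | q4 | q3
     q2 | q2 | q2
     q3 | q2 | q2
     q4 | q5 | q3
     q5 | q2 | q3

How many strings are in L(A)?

The useful subgraph on states {q1, q3, q4, q5} is acyclic, so L(A) is finite; the longest accepting path visits 4 useful states, giving maximum string length 3.
Counting accepting paths from q1 by length: 1 of length 1, 2 of length 2, 1 of length 3. Total 4.

4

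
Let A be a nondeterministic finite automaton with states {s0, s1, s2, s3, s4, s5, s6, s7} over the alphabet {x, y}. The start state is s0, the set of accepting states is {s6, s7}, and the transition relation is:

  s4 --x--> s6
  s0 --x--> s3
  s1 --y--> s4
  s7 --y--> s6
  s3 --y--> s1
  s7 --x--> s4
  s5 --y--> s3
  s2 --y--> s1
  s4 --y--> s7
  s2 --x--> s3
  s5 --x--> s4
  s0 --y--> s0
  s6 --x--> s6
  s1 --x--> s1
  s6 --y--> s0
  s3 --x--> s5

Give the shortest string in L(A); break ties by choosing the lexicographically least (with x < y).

xxxx

A breadth-first search from s0 reaches an accepting state first via the path s0 → s3 → s5 → s4 → s6 on input xxxx.
No string of length < 4 is accepted (BFS exhausts all shorter strings without reaching an accepting state), and xxxx is the lexicographically least accepting string of length 4.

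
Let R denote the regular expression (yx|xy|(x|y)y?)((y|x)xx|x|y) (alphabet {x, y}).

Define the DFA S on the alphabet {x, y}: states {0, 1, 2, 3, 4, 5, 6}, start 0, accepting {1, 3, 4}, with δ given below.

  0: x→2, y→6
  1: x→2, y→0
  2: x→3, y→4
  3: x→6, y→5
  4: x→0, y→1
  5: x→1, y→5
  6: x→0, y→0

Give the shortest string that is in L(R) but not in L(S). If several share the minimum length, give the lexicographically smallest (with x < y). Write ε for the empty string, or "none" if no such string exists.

The string yx is accepted by R but not by S.
No shorter string lies in the difference, and yx is the lexicographically first length-2 string in L(R) \ L(S).

yx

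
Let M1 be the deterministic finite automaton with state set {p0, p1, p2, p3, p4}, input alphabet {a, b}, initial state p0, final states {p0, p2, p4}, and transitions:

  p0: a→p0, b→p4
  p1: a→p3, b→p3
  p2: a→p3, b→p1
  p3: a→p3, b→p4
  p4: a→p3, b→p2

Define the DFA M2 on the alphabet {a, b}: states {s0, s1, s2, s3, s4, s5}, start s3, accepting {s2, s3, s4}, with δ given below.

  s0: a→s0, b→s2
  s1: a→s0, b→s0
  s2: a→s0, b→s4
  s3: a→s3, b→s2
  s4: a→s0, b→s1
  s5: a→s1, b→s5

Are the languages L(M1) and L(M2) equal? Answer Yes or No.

Exploring the product automaton M1 × M2 from the start pair (p0, s3), following both machines on each input symbol, reaches 5 state pairs: (p0, s3), (p4, s2), (p3, s0), (p2, s4), (p1, s1).
M1 accepts in {p0, p2, p4} and M2 accepts in {s2, s3, s4}. In every reachable pair the two components are either both accepting — (p0, s3), (p4, s2), (p2, s4) — or both non-accepting, so no string is accepted by exactly one of the machines: L(M1) \ L(M2) and L(M2) \ L(M1) are both empty.
Hence every string is accepted by M1 iff it is accepted by M2, and the two languages coincide.

Yes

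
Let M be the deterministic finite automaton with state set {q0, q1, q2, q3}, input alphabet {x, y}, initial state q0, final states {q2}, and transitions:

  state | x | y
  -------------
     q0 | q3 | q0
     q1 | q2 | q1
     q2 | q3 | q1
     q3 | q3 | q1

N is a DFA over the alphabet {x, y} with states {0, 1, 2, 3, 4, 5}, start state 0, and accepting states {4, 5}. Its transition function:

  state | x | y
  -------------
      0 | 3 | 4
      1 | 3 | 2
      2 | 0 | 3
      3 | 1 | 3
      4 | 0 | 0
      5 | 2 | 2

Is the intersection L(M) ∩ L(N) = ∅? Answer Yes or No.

Yes

Exploring the product automaton M × N from the start pair (q0, 0), following both machines on each input symbol, reaches 12 state pairs: (q0, 0), (q3, 3), (q0, 4), (q3, 1), (q1, 3), (q3, 0), (q1, 2), (q2, 1), (q1, 4), (q2, 0), (q1, 0), (q2, 3).
M accepts in {q2} and N accepts in {4, 5}; no reachable pair has both components accepting, so no string drives both machines to acceptance simultaneously and L(M) ∩ L(N) = ∅.
So no string is accepted by both, and the intersection is empty.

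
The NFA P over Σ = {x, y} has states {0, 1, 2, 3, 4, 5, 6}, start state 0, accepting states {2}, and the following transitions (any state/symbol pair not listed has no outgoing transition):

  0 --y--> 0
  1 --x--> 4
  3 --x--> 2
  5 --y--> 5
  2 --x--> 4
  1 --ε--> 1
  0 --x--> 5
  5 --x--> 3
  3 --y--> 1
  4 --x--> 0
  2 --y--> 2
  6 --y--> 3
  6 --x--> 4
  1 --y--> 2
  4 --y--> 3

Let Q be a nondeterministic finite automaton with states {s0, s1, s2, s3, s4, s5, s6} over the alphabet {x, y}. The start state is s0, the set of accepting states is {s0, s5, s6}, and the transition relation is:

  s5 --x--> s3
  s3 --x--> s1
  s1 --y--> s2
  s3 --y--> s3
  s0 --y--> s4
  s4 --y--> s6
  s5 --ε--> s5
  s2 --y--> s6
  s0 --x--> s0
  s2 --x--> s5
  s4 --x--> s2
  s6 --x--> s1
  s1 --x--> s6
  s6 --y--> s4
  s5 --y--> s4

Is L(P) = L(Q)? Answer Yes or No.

No

The string xxxy is accepted by P but rejected by Q.
So L(P) ≠ L(Q).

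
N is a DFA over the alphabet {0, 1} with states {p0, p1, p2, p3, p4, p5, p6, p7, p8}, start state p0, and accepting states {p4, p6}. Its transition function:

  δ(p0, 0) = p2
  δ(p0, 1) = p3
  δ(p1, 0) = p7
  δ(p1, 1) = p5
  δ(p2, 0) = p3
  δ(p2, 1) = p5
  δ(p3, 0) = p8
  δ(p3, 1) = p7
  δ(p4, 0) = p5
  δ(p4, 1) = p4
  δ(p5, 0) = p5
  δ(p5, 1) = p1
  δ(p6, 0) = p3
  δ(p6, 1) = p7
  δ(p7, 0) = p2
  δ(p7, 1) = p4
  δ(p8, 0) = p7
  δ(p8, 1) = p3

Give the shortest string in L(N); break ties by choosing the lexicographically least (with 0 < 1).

111

A breadth-first search from p0 reaches an accepting state first via the path p0 → p3 → p7 → p4 on input 111.
No string of length < 3 is accepted (BFS exhausts all shorter strings without reaching an accepting state), and 111 is the lexicographically least accepting string of length 3.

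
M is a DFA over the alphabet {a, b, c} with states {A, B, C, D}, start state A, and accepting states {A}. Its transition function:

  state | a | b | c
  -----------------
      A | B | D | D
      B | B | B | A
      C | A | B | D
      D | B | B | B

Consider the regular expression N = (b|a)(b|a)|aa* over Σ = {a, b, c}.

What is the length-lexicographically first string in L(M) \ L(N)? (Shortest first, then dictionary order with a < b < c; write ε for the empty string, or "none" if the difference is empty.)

ε

The empty string ε is accepted by M but not by N.
Since ε is the unique shortest string, it is the required witness.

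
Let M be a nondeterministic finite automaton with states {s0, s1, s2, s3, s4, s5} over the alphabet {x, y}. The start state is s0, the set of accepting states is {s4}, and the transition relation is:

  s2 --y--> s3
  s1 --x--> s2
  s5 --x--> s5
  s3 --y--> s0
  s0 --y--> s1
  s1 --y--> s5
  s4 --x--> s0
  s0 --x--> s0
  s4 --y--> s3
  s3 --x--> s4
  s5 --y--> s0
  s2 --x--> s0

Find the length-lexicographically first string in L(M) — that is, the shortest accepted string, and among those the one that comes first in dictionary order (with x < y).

A breadth-first search from s0 reaches an accepting state first via the path s0 → s1 → s2 → s3 → s4 on input yxyx.
No string of length < 4 is accepted (BFS exhausts all shorter strings without reaching an accepting state), and yxyx is the lexicographically least accepting string of length 4.

yxyx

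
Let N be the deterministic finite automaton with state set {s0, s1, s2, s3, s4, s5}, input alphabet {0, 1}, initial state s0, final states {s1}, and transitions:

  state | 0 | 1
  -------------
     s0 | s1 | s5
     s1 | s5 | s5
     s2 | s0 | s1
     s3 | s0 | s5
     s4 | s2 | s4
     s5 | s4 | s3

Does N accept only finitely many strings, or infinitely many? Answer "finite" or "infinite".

infinite

State s0 is reachable from the start and can reach an accepting state, and it lies on the cycle s0 → s1 → s5 → s3 → s0.
Traversing that cycle any number of times yields accepted strings of unbounded length, so the language is infinite.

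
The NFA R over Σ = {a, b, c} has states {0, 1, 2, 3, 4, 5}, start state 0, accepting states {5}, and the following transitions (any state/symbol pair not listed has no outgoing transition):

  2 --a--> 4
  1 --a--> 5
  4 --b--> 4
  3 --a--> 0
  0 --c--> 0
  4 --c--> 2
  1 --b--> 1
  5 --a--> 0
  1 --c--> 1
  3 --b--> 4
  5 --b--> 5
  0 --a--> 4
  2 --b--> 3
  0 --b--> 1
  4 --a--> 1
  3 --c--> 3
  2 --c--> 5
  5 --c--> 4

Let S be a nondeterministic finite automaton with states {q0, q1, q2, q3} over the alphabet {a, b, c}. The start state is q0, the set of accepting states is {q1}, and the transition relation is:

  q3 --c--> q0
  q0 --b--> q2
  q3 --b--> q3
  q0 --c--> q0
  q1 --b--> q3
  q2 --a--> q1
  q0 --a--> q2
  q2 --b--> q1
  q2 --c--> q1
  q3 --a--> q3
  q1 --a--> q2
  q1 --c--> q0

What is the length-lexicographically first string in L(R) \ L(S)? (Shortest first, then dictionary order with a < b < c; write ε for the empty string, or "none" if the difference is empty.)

The string aaa is accepted by R but not by S.
No shorter string lies in the difference, and aaa is the lexicographically first length-3 string in L(R) \ L(S).

aaa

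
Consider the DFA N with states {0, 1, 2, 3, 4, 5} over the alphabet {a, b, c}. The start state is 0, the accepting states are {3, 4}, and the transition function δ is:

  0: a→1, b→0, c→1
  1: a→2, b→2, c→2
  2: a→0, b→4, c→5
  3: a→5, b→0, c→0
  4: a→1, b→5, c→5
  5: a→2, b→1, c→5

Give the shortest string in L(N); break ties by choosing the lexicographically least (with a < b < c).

A breadth-first search from 0 reaches an accepting state first via the path 0 → 1 → 2 → 4 on input aab.
No string of length < 3 is accepted (BFS exhausts all shorter strings without reaching an accepting state), and aab is the lexicographically least accepting string of length 3.

aab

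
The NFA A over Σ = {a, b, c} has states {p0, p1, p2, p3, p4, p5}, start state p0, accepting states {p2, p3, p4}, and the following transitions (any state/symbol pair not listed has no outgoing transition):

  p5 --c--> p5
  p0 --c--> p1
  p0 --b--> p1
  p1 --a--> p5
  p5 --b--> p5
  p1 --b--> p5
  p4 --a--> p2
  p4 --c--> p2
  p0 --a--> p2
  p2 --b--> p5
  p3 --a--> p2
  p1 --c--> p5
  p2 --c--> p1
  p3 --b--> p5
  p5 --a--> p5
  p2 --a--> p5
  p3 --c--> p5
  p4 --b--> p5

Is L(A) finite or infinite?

The useful states (reachable from p0 and able to reach an accepting state) are {p0, p2}.
Restricted to these states the transition graph has no cycle, so every accepting path has bounded length and L is finite.

finite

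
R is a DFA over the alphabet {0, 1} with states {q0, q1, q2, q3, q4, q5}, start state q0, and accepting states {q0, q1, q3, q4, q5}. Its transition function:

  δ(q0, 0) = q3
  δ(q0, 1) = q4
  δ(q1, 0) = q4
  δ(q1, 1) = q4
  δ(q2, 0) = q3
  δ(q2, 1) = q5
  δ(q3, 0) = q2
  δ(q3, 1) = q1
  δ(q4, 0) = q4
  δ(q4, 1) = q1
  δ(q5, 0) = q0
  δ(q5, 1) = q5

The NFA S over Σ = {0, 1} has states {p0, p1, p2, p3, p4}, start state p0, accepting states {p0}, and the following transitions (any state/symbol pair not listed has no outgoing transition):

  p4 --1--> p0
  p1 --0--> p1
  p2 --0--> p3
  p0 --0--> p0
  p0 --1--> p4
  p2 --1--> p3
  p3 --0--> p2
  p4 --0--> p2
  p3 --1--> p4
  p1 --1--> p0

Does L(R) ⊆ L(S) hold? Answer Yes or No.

No

The string 1 is in L(R) but not in L(S).
So L(R) ⊄ L(S).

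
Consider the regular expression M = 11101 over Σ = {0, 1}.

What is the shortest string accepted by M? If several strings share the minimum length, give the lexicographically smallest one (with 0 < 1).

11101

By inspection of the expression, no string of length less than 5 matches, and 11101 is the lexicographically first match of length 5.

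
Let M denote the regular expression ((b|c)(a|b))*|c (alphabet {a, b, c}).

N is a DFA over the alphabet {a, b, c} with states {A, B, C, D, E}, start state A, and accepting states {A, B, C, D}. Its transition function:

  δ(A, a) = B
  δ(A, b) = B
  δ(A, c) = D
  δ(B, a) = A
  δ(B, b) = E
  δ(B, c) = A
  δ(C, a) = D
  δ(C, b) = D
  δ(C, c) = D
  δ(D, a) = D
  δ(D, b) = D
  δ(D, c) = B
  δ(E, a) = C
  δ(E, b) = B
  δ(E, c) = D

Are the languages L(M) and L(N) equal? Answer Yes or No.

The string bb is accepted by M but rejected by N.
So L(M) ≠ L(N).

No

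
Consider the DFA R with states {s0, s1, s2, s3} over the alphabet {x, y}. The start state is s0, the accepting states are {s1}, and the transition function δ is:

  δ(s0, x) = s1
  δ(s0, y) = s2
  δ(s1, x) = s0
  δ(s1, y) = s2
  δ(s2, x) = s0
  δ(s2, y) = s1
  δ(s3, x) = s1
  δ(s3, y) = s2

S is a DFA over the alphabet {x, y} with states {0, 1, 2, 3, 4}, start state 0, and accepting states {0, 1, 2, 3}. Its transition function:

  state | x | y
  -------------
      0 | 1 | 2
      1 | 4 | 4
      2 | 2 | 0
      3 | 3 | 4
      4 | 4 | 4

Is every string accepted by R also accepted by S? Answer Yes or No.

No

The string xxx is in L(R) but not in L(S).
So L(R) ⊄ L(S).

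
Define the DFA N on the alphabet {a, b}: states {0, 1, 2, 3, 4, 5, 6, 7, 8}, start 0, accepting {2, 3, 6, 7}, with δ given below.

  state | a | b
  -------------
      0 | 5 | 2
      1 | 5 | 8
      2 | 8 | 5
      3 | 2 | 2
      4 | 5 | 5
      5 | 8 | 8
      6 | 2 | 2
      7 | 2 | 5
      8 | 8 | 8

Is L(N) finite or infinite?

The useful states (reachable from 0 and able to reach an accepting state) are {0, 2}.
Restricted to these states the transition graph has no cycle, so every accepting path has bounded length and L is finite.

finite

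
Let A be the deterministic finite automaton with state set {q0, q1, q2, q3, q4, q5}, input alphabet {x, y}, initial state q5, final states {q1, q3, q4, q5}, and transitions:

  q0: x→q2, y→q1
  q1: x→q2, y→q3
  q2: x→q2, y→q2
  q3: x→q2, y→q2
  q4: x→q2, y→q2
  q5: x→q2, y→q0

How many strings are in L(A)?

The useful subgraph on states {q0, q1, q3, q5} is acyclic, so L(A) is finite; the longest accepting path visits 4 useful states, giving maximum string length 3.
Counting accepting paths from q5 by length: 1 of length 0, 1 of length 2, 1 of length 3. Total 3.

3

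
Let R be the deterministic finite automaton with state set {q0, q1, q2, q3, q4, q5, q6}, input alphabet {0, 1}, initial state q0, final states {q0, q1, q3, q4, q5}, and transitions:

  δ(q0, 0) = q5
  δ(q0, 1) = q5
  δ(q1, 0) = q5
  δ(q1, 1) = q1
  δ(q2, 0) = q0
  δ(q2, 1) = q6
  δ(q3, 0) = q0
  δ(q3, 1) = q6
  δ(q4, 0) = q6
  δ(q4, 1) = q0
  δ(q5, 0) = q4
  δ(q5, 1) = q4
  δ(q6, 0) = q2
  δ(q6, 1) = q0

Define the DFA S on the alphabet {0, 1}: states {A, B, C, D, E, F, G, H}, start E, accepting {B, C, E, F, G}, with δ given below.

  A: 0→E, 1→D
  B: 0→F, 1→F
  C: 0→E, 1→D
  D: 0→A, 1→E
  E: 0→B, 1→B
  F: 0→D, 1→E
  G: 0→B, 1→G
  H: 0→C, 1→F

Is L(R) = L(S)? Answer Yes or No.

Yes

Exploring the product automaton R × S from the start pair (q0, E), following both machines on each input symbol, reaches 5 state pairs: (q0, E), (q5, B), (q4, F), (q6, D), (q2, A).
R accepts in {q0, q1, q3, q4, q5} and S accepts in {B, C, E, F, G}. In every reachable pair the two components are either both accepting — (q0, E), (q5, B), (q4, F) — or both non-accepting, so no string is accepted by exactly one of the machines: L(R) \ L(S) and L(S) \ L(R) are both empty.
Hence every string is accepted by R iff it is accepted by S, and the two languages coincide.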